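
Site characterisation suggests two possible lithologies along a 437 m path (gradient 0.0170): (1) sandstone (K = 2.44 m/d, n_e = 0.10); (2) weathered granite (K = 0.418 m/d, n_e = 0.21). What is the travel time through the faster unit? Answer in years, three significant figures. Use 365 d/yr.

Unit 1 (sandstone): v = 2.44×0.017/0.10 = 0.4148 m/d, t = 437/0.4148 = 1054 d
Unit 2 (weathered granite): v = 0.418×0.017/0.21 = 0.03384 m/d, t = 437/0.03384 = 12910 d
Faster: 1054 d / 365 = 2.89 yr

2.89 years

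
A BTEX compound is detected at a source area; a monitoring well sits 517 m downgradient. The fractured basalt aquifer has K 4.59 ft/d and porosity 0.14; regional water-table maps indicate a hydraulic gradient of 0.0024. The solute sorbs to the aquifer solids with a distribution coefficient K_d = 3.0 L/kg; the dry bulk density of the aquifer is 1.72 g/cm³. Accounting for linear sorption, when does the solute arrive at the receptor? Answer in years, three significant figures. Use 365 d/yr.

K = 4.59 ft/d × 0.3048 = 1.399 m/d
Specific discharge q = 1.399 × 0.0024 = 0.003358 m/d
v_s = q/n_e = 0.003358/0.14 = 0.02398 m/d
Retardation R = 1 + ρ_b·K_d/n = 1 + 1.72×3.0/0.14 = 37.86
Contaminant velocity v_c = v/R = 0.02398/37.86 = 6.335e-4 m/d
t = L/v_c = 517/6.335e-4 = 816100 d
   = 816100/365 = 2240 yr

2240 years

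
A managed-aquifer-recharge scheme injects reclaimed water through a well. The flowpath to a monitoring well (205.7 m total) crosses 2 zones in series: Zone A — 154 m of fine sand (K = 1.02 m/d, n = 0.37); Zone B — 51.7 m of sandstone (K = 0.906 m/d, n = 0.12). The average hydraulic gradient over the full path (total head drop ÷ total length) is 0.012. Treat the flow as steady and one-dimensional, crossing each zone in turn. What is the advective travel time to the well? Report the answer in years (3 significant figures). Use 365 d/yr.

14.6 years

Continuity: the same q passes through each zone, so ΔH = q·Σ(L_j/K_j) — the zones act as resistances in series.
Σ(L/K) = 154/1.02 + 51.7/0.906 = 151.0 + 57.06 = 208.0 d
K_eq = L_total / Σ(L/K) = 205.7 / 208.0 = 0.9887 m/d
q = K_eq · i = 0.9887 × 0.012 = 0.01186 m/d (same in every zone)
Zone A: v = q/n = 0.01186/0.37 = 0.03207 m/d → t_A = 154/0.03207 = 4802 d
Zone B: v = q/n = 0.01186/0.12 = 0.09887 m/d → t_B = 51.7/0.09887 = 522.9 d
Total t = 4802 + 522.9 = 5325 d
   = 5325 / 365 = 14.6 yr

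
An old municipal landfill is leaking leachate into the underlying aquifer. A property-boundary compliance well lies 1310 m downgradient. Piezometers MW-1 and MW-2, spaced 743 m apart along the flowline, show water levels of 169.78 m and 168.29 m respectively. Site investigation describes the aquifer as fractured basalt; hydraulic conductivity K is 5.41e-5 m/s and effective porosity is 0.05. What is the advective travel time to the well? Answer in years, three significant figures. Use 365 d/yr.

19.1 years

Hydraulic gradient i = (169.78 − 168.29) / 743 = 1.49 / 743 = 0.002005
K = 5.41e-5 m/s × 86400 s/d = 4.674 m/d
Specific discharge q = 4.674 × 0.002005 = 0.009374 m/d
Average linear velocity = 0.009374 / 0.05 = 0.1875 m/d
t = L / v = 1310 / 0.1875 = 6988 d
   = 6988 / 365 = 19.1 yr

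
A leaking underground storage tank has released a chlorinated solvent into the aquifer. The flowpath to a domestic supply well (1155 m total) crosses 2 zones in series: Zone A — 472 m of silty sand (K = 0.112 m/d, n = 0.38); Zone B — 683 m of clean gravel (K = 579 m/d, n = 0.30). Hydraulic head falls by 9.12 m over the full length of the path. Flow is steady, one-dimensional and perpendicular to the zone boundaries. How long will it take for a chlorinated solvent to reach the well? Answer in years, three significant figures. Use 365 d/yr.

487 years

Continuity: the same q passes through each zone, so ΔH = q·Σ(L_j/K_j) — the zones act as resistances in series.
Σ(L/K) = 472/0.112 + 683/579 = 4214 + 1.180 = 4215 d
q = ΔH / Σ(L/K) = 9.12 / 4215 = 0.002163 m/d (same in every zone)
Zone A: v = q/n = 0.002163/0.38 = 0.005693 m/d → t_A = 472/0.005693 = 82900 d
Zone B: v = q/n = 0.002163/0.30 = 0.007212 m/d → t_B = 683/0.007212 = 94710 d
Total t = 82900 + 94710 = 177600 d
   = 177600 / 365 = 487 yr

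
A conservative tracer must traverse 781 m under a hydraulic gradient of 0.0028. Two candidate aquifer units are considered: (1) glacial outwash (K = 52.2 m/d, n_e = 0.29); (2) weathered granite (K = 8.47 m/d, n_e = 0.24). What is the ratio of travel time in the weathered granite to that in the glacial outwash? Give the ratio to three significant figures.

Unit 1 (glacial outwash): v = 52.2×0.0028/0.29 = 0.5040 m/d, t = 781/0.5040 = 1550 d
Unit 2 (weathered granite): v = 8.47×0.0028/0.24 = 0.09882 m/d, t = 781/0.09882 = 7904 d
t(weathered granite) / t(glacial outwash) = 7904/1550 = 5.10

5.10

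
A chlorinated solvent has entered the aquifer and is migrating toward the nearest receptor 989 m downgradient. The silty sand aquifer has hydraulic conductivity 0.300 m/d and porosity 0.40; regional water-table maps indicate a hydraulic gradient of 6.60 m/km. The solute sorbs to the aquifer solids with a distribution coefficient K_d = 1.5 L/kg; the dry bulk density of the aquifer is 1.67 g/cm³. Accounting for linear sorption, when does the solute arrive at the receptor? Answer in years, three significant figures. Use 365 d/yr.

3980 years

Darcy flux q = K·i = 0.300 × 0.0066 = 0.001980 m/d
Average linear velocity = 0.001980 / 0.40 = 0.004950 m/d
Retardation R = 1 + ρ_b·K_d/n = 1 + 1.67×1.5/0.40 = 7.262
Contaminant velocity v_c = v/R = 0.004950/7.262 = 6.816e-4 m/d
t = L/v_c = 989/6.816e-4 = 1.451e6 d
   = 1.451e6/365 = 3980 yr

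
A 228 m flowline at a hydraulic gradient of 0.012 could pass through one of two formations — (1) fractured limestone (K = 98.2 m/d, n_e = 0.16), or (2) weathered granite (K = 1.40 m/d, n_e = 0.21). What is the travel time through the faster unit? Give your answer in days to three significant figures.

31.0 days

Unit 1 (fractured limestone): v = 98.2×0.012/0.16 = 7.365 m/d, t = 228/7.365 = 30.96 d
Unit 2 (weathered granite): v = 1.40×0.012/0.21 = 0.08000 m/d, t = 228/0.08000 = 2850 d
Faster unit: t = 31.0 d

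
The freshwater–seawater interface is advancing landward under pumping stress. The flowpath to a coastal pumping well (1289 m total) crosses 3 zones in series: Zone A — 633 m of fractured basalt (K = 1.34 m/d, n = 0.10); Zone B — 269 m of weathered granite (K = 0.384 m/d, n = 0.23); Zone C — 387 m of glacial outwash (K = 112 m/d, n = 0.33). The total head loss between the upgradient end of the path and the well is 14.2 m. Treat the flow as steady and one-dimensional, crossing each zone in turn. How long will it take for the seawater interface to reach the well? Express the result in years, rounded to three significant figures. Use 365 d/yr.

Steady 1-D flow in series ⇒ the Darcy flux q is identical in every zone and the zone head losses add (resistances L/K in series).
Σ(L/K) = 633/1.34 + 269/0.384 + 387/112 = 472.4 + 700.5 + 3.455 = 1176 d
q = ΔH / Σ(L/K) = 14.2 / 1176 = 0.01207 m/d (same in every zone)
Zone A: v = q/n = 0.01207/0.10 = 0.1207 m/d → t_A = 633/0.1207 = 5244 d
Zone B: v = q/n = 0.01207/0.23 = 0.05248 m/d → t_B = 269/0.05248 = 5125 d
Zone C: v = q/n = 0.01207/0.33 = 0.03658 m/d → t_C = 387/0.03658 = 10580 d
Total t = 5244 + 5125 + 10580 = 20950 d
   = 20950 / 365 = 57.4 yr

57.4 years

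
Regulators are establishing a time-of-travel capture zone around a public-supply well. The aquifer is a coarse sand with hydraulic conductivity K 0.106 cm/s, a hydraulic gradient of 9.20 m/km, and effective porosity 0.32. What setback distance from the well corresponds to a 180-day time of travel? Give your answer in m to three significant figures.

474 m

K = 0.106 cm/s × 864 = 91.58 m/d
q = Ki = 91.58 × 0.0092 = 0.8426 m/d
v_s = q/n_e = 0.8426/0.32 = 2.633 m/d
L = v × T = 2.633 × 180 = 473.9 m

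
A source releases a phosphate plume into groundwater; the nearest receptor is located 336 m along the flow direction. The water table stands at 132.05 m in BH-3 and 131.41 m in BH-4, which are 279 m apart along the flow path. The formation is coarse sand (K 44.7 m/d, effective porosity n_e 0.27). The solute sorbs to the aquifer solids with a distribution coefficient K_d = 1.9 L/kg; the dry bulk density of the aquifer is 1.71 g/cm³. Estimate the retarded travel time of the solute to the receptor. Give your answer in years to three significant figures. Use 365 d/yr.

31.6 years

Hydraulic gradient i = (132.05 − 131.41) / 279 = 0.64 / 279 = 0.002294
Darcy flux q = K·i = 44.7 × 0.002294 = 0.1025 m/d
Average linear velocity = 0.1025 / 0.27 = 0.3798 m/d
Retardation R = 1 + ρ_b·K_d/n = 1 + 1.71×1.9/0.27 = 13.03
Contaminant velocity v_c = v/R = 0.3798/13.03 = 0.02914 m/d
t = L/v_c = 336/0.02914 = 11530 d
   = 11530/365 = 31.6 yr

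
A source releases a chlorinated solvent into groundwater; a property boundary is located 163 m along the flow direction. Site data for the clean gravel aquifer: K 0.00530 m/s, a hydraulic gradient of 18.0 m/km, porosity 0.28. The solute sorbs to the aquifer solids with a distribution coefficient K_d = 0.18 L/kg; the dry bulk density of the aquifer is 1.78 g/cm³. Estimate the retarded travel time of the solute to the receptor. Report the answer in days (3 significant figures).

11.9 days

K = 0.00530 m/s × 86400 s/d = 457.9 m/d
q = Ki = 457.9 × 0.018 = 8.243 m/d
Average linear velocity = 8.243 / 0.28 = 29.44 m/d
Retardation R = 1 + ρ_b·K_d/n = 1 + 1.78×0.18/0.28 = 2.144
Contaminant velocity v_c = v/R = 29.44/2.144 = 13.73 m/d
t = L/v_c = 163/13.73 = 11.87 d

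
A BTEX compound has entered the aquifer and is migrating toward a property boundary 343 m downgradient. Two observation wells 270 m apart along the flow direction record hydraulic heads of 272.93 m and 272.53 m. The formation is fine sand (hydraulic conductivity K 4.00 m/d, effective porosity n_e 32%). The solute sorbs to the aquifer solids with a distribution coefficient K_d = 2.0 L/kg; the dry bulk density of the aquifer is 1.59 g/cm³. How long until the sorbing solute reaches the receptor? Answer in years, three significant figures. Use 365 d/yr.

Hydraulic gradient i = (272.93 − 272.53) / 270 = 0.40 / 270 = 0.001481
Specific discharge q = 4.00 × 0.001481 = 0.005926 m/d
Seepage velocity v = q / n = 0.005926 / 0.32 = 0.01852 m/d
Retardation R = 1 + ρ_b·K_d/n = 1 + 1.59×2.0/0.32 = 10.94
Contaminant velocity v_c = v/R = 0.01852/10.94 = 0.001693 m/d
t = L/v_c = 343/0.001693 = 202600 d
   = 202600/365 = 555 yr

555 years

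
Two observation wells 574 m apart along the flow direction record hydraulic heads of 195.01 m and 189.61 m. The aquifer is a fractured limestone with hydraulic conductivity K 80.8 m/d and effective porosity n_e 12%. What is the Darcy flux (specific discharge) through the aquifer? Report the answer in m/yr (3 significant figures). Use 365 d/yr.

Hydraulic gradient i = (195.01 − 189.61) / 574 = 5.40 / 574 = 0.009408
q = Ki = 80.8 × 0.009408 = 0.7601 m/d
   = 0.7601 × 365 = 277 m/yr

277 m/yr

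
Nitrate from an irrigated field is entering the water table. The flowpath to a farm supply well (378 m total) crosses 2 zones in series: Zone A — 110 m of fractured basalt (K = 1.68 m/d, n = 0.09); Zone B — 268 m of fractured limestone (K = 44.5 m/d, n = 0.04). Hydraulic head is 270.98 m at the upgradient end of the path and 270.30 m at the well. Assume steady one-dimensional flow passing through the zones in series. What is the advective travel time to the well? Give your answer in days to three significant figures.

Total head drop ΔH = 270.98 − 270.30 = 0.68 m
Steady 1-D flow in series ⇒ the Darcy flux q is identical in every zone and the zone head losses add (resistances L/K in series).
Σ(L/K) = 110/1.68 + 268/44.5 = 65.48 + 6.022 = 71.50 d
q = ΔH / Σ(L/K) = 0.68 / 71.50 = 0.009511 m/d (same in every zone)
Zone A: v = q/n = 0.009511/0.09 = 0.1057 m/d → t_A = 110/0.1057 = 1041 d
Zone B: v = q/n = 0.009511/0.04 = 0.2378 m/d → t_B = 268/0.2378 = 1127 d
Total t = 1041 + 1127 = 2168 d

2170 days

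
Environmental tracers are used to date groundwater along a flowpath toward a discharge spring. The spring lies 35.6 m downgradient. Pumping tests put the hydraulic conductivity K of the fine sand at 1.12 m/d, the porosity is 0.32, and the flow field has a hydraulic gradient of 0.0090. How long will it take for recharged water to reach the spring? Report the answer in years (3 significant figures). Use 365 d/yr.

q = Ki = 1.12 × 0.0090 = 0.01008 m/d
Average linear velocity = 0.01008 / 0.32 = 0.03150 m/d
t = L / v = 35.6 / 0.03150 = 1130 d
   = 1130 / 365 = 3.10 yr

3.10 years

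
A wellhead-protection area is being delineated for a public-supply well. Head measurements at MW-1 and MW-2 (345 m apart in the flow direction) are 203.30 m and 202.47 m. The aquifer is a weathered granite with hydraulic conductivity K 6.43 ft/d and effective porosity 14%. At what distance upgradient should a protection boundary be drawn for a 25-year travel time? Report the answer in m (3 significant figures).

307 m

Hydraulic gradient i = (203.30 − 202.47) / 345 = 0.83 / 345 = 0.002406
K = 6.43 ft/d × 0.3048 = 1.960 m/d
Specific discharge q = 1.960 × 0.002406 = 0.004715 m/d
Seepage velocity v = q / n = 0.004715 / 0.14 = 0.03368 m/d
T = 25 yr × 365 = 9125 d
L = v × T = 0.03368 × 9125 = 307.3 m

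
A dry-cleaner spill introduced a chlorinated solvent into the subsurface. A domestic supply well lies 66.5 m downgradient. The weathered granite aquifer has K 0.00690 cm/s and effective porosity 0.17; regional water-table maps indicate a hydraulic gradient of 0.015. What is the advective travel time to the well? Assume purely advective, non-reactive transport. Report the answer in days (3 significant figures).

K = 0.00690 cm/s × 864 = 5.962 m/d
Specific discharge q = 5.962 × 0.015 = 0.08942 m/d
Seepage velocity v = q / n = 0.08942 / 0.17 = 0.5260 m/d
t = L / v = 66.5 / 0.5260 = 126.4 d

126 days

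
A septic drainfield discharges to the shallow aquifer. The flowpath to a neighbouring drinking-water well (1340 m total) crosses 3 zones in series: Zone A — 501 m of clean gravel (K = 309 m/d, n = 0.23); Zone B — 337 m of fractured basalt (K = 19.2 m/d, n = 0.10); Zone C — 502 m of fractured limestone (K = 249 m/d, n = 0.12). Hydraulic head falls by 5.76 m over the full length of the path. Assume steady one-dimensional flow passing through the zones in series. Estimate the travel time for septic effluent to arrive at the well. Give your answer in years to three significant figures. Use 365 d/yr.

2.11 years

Steady 1-D flow in series ⇒ the Darcy flux q is identical in every zone and the zone head losses add (resistances L/K in series).
Σ(L/K) = 501/309 + 337/19.2 + 502/249 = 1.621 + 17.55 + 2.016 = 21.19 d
q = ΔH / Σ(L/K) = 5.76 / 21.19 = 0.2718 m/d (same in every zone)
Zone A: v = q/n = 0.2718/0.23 = 1.182 m/d → t_A = 501/1.182 = 423.9 d
Zone B: v = q/n = 0.2718/0.10 = 2.718 m/d → t_B = 337/2.718 = 124.0 d
Zone C: v = q/n = 0.2718/0.12 = 2.265 m/d → t_C = 502/2.265 = 221.6 d
Total t = 423.9 + 124.0 + 221.6 = 769.5 d
   = 769.5 / 365 = 2.11 yr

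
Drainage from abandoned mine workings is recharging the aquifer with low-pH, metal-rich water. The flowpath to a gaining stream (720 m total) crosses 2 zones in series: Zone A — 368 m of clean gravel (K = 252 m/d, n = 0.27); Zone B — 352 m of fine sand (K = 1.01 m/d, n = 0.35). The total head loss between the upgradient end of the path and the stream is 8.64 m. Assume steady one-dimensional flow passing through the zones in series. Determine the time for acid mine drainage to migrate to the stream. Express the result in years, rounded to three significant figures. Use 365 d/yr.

24.7 years

Steady 1-D flow in series ⇒ the Darcy flux q is identical in every zone and the zone head losses add (resistances L/K in series).
Σ(L/K) = 368/252 + 352/1.01 = 1.460 + 348.5 = 350.0 d
q = ΔH / Σ(L/K) = 8.64 / 350.0 = 0.02469 m/d (same in every zone)
Zone A: v = q/n = 0.02469/0.27 = 0.09144 m/d → t_A = 368/0.09144 = 4025 d
Zone B: v = q/n = 0.02469/0.35 = 0.07054 m/d → t_B = 352/0.07054 = 4990 d
Total t = 4025 + 4990 = 9015 d
   = 9015 / 365 = 24.7 yr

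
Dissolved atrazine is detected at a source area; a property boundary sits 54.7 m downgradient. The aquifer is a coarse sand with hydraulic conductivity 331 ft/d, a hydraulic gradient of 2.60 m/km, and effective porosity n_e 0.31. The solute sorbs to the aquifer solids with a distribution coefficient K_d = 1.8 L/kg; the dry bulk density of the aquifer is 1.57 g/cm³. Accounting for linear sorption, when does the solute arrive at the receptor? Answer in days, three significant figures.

654 days

K = 331 ft/d × 0.3048 = 100.9 m/d
Specific discharge q = 100.9 × 0.0026 = 0.2623 m/d
Average linear velocity = 0.2623 / 0.31 = 0.8462 m/d
Retardation R = 1 + ρ_b·K_d/n = 1 + 1.57×1.8/0.31 = 10.12
Contaminant velocity v_c = v/R = 0.8462/10.12 = 0.08365 m/d
t = L/v_c = 54.7/0.08365 = 654.0 d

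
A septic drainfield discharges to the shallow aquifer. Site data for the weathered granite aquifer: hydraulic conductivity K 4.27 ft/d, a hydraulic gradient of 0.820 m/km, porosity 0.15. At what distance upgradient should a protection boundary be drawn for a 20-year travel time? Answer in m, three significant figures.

K = 4.27 ft/d × 0.3048 = 1.301 m/d
Specific discharge q = 1.301 × 8.2e-4 = 0.001067 m/d
Seepage velocity v = q / n = 0.001067 / 0.15 = 0.007115 m/d
T = 20 yr × 365 = 7300 d
L = v × T = 0.007115 × 7300 = 51.94 m

51.9 m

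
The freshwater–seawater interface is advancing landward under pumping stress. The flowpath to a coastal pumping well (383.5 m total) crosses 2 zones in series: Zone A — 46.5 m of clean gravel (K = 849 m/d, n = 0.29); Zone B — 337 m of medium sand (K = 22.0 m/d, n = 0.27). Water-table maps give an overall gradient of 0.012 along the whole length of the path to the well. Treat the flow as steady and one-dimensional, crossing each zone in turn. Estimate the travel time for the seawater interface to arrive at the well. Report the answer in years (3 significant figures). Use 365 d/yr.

Continuity: the same q passes through each zone, so ΔH = q·Σ(L_j/K_j) — the zones act as resistances in series.
Σ(L/K) = 46.5/849 + 337/22.0 = 0.05477 + 15.32 = 15.37 d
K_eq = L_total / Σ(L/K) = 383.5 / 15.37 = 24.95 m/d
q = K_eq · i = 24.95 × 0.012 = 0.2994 m/d (same in every zone)
Zone A: v = q/n = 0.2994/0.29 = 1.032 m/d → t_A = 46.5/1.032 = 45.05 d
Zone B: v = q/n = 0.2994/0.27 = 1.109 m/d → t_B = 337/1.109 = 304.0 d
Total t = 45.05 + 304.0 = 349.0 d
   = 349.0 / 365 = 0.956 yr

0.956 years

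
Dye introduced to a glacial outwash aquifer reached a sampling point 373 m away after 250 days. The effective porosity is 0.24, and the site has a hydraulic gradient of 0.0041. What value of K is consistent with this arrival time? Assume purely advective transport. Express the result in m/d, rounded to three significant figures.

v = L / t = 373 / 250 = 1.492 m/d
K = v · n / i = 1.492 × 0.24 / 0.0041 = 87.3 m/d

87.3 m/d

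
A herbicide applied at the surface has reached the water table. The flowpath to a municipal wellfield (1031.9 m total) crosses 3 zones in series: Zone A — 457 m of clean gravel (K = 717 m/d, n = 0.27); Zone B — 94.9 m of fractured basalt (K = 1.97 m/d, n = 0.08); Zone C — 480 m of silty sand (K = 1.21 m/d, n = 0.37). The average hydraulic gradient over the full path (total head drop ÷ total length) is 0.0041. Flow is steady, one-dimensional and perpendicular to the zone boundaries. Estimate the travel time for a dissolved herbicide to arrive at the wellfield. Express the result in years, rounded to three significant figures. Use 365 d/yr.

89.0 years

Steady 1-D flow in series ⇒ the Darcy flux q is identical in every zone and the zone head losses add (resistances L/K in series).
Σ(L/K) = 457/717 + 94.9/1.97 + 480/1.21 = 0.6374 + 48.17 + 396.7 = 445.5 d
K_eq = L_total / Σ(L/K) = 1031.9 / 445.5 = 2.316 m/d
q = K_eq · i = 2.316 × 0.0041 = 0.009497 m/d (same in every zone)
Zone A: v = q/n = 0.009497/0.27 = 0.03517 m/d → t_A = 457/0.03517 = 12990 d
Zone B: v = q/n = 0.009497/0.08 = 0.1187 m/d → t_B = 94.9/0.1187 = 799.4 d
Zone C: v = q/n = 0.009497/0.37 = 0.02567 m/d → t_C = 480/0.02567 = 18700 d
Total t = 12990 + 799.4 + 18700 = 32490 d
   = 32490 / 365 = 89.0 yr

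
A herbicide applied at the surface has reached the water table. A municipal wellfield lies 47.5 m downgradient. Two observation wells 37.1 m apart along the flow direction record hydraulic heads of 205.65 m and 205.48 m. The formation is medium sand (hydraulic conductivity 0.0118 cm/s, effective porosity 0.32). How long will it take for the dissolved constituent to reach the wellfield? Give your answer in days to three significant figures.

325 days

Hydraulic gradient i = (205.65 − 205.48) / 37.1 = 0.17 / 37.1 = 0.004582
K = 0.0118 cm/s × 864 = 10.20 m/d
Darcy flux q = K·i = 10.20 × 0.004582 = 0.04672 m/d
Seepage velocity v = q / n = 0.04672 / 0.32 = 0.1460 m/d
t = L / v = 47.5 / 0.1460 = 325.4 d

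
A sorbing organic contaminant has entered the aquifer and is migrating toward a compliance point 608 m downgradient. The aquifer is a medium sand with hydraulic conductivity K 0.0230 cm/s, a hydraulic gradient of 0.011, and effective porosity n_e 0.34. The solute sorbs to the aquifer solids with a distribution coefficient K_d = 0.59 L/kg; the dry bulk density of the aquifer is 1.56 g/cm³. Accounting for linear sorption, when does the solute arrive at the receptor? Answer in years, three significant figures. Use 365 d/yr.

9.60 years

K = 0.0230 cm/s × 864 = 19.87 m/d
Specific discharge q = 19.87 × 0.011 = 0.2186 m/d
Seepage velocity v = q / n = 0.2186 / 0.34 = 0.6429 m/d
Retardation R = 1 + ρ_b·K_d/n = 1 + 1.56×0.59/0.34 = 3.707
Contaminant velocity v_c = v/R = 0.6429/3.707 = 0.1734 m/d
t = L/v_c = 608/0.1734 = 3506 d
   = 3506/365 = 9.60 yr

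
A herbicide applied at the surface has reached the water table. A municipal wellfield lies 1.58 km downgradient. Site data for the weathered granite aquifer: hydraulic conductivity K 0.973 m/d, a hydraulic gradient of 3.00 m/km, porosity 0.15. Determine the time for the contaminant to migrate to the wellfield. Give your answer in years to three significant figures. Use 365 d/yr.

222 years

Darcy flux q = K·i = 0.973 × 0.0030 = 0.002919 m/d
Average linear velocity = 0.002919 / 0.15 = 0.01946 m/d
L = 1.58 km = 1580 m
t = L / v = 1580 / 0.01946 = 81190 d
   = 81190 / 365 = 222 yr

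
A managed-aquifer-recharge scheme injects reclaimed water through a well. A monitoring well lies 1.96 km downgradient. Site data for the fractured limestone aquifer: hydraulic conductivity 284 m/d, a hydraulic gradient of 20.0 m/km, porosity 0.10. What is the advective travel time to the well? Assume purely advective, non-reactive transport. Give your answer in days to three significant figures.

34.5 days

q = Ki = 284 × 0.020 = 5.680 m/d
v = Ki/n = 284·0.020/0.10 = 56.80 m/d
L = 1.96 km = 1960 m
t = L / v = 1960 / 56.80 = 34.51 d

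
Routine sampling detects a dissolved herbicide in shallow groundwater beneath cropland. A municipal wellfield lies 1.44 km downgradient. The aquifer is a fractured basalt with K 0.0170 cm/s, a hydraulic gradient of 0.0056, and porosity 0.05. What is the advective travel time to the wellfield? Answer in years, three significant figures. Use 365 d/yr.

K = 0.0170 cm/s × 864 = 14.69 m/d
Darcy flux q = K·i = 14.69 × 0.0056 = 0.08225 m/d
Seepage velocity v = q / n = 0.08225 / 0.05 = 1.645 m/d
L = 1.44 km = 1440 m
t = L / v = 1440 / 1.645 = 875.4 d
   = 875.4 / 365 = 2.40 yr

2.40 years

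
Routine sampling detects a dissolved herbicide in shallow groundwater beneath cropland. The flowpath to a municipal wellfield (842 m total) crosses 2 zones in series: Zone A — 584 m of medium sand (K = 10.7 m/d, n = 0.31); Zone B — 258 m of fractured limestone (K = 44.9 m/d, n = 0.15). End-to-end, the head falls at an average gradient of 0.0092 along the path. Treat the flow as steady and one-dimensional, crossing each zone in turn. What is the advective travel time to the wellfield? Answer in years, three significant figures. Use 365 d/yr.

Continuity: the same q passes through each zone, so ΔH = q·Σ(L_j/K_j) — the zones act as resistances in series.
Σ(L/K) = 584/10.7 + 258/44.9 = 54.58 + 5.746 = 60.33 d
K_eq = L_total / Σ(L/K) = 842 / 60.33 = 13.96 m/d
q = K_eq · i = 13.96 × 0.0092 = 0.1284 m/d (same in every zone)
Zone A: v = q/n = 0.1284/0.31 = 0.4142 m/d → t_A = 584/0.4142 = 1410 d
Zone B: v = q/n = 0.1284/0.15 = 0.8561 m/d → t_B = 258/0.8561 = 301.4 d
Total t = 1410 + 301.4 = 1711 d
   = 1711 / 365 = 4.69 yr

4.69 years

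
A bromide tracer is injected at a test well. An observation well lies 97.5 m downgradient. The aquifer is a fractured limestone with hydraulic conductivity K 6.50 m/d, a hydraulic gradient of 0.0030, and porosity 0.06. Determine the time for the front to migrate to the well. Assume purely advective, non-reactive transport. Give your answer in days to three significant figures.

300 days

Specific discharge q = 6.50 × 0.0030 = 0.01950 m/d
v_s = q/n_e = 0.01950/0.06 = 0.3250 m/d
t = L / v = 97.5 / 0.3250 = 300.0 d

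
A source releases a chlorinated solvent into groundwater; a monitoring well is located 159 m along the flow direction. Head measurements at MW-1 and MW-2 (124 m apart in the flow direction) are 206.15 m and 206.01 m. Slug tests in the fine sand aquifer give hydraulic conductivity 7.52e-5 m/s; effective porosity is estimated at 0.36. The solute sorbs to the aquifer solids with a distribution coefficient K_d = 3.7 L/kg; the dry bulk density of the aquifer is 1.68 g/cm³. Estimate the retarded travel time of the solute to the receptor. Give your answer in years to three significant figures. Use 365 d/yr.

Hydraulic gradient i = (206.15 − 206.01) / 124 = 0.14 / 124 = 0.001129
K = 7.52e-5 m/s × 86400 s/d = 6.497 m/d
Specific discharge q = 6.497 × 0.001129 = 0.007336 m/d
Average linear velocity = 0.007336 / 0.36 = 0.02038 m/d
Retardation R = 1 + ρ_b·K_d/n = 1 + 1.68×3.7/0.36 = 18.27
Contaminant velocity v_c = v/R = 0.02038/18.27 = 0.001116 m/d
t = L/v_c = 159/0.001116 = 142500 d
   = 142500/365 = 391 yr

391 years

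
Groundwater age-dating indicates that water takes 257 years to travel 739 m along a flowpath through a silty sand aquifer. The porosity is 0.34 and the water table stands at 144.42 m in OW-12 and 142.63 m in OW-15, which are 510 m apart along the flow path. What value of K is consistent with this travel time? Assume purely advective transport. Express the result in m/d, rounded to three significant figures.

0.763 m/d

Hydraulic gradient i = (144.42 − 142.63) / 510 = 1.79 / 510 = 0.003510
t = 257 years = 93810 d
v = L / t = 739 / 93810 = 0.007878 m/d
K = v · n / i = 0.007878 × 0.34 / 0.003510 = 0.763 m/d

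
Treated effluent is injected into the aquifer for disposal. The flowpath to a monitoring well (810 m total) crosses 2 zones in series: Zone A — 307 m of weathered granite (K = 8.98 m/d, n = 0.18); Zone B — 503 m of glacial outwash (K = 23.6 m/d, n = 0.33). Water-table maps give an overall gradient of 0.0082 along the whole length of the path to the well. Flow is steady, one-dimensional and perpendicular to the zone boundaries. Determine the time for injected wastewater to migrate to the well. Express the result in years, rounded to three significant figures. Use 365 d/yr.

For zones in series the flux q is common to all zones; the equivalent conductivity is the harmonic (thickness-weighted) mean, K_eq = L_total / Σ(L_j/K_j).
Σ(L/K) = 307/8.98 + 503/23.6 = 34.19 + 21.31 = 55.50 d
K_eq = L_total / Σ(L/K) = 810 / 55.50 = 14.59 m/d
q = K_eq · i = 14.59 × 0.0082 = 0.1197 m/d (same in every zone)
Zone A: v = q/n = 0.1197/0.18 = 0.6649 m/d → t_A = 307/0.6649 = 461.8 d
Zone B: v = q/n = 0.1197/0.33 = 0.3626 m/d → t_B = 503/0.3626 = 1387 d
Total t = 461.8 + 1387 = 1849 d
   = 1849 / 365 = 5.07 yr

5.07 years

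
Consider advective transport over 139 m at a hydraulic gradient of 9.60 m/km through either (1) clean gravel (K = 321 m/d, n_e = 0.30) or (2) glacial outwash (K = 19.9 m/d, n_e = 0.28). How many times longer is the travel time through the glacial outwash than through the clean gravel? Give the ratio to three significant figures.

Unit 1 (clean gravel): v = 321×0.0096/0.30 = 10.27 m/d, t = 139/10.27 = 13.53 d
Unit 2 (glacial outwash): v = 19.9×0.0096/0.28 = 0.6823 m/d, t = 139/0.6823 = 203.7 d
t(glacial outwash) / t(clean gravel) = 203.7/13.53 = 15.1

15.1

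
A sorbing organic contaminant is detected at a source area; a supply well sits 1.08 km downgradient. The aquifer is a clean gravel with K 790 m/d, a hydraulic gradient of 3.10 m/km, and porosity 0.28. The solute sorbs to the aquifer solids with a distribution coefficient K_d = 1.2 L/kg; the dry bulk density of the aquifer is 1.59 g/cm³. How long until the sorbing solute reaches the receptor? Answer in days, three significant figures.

965 days

Specific discharge q = 790 × 0.0031 = 2.449 m/d
v = Ki/n = 790·0.0031/0.28 = 8.746 m/d
Retardation R = 1 + ρ_b·K_d/n = 1 + 1.59×1.2/0.28 = 7.814
Contaminant velocity v_c = v/R = 8.746/7.814 = 1.119 m/d
L = 1.08 km = 1080 m
t = L/v_c = 1080/1.119 = 964.9 d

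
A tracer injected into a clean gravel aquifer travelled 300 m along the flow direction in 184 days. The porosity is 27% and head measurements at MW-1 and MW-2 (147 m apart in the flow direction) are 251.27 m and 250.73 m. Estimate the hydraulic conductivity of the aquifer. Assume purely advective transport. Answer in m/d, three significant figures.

Hydraulic gradient i = (251.27 − 250.73) / 147 = 0.54 / 147 = 0.003673
v = L / t = 300 / 184 = 1.630 m/d
K = v · n / i = 1.630 × 0.27 / 0.003673 = 120 m/d

120 m/d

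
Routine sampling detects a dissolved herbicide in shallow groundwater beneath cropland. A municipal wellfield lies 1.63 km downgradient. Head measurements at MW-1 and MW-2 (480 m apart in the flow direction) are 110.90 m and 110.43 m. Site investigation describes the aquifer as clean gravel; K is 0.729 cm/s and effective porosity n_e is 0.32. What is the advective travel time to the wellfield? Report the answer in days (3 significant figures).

Hydraulic gradient i = (110.90 − 110.43) / 480 = 0.47 / 480 = 9.792e-4
K = 0.729 cm/s × 864 = 629.9 m/d
Specific discharge q = 629.9 × 9.792e-4 = 0.6167 m/d
Seepage velocity v = q / n = 0.6167 / 0.32 = 1.927 m/d
L = 1.63 km = 1630 m
t = L / v = 1630 / 1.927 = 845.7 d

846 days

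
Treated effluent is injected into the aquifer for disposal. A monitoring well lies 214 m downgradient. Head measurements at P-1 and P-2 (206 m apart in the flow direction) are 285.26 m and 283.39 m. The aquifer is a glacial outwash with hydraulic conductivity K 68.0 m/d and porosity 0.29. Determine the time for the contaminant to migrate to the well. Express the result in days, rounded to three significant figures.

Hydraulic gradient i = (285.26 − 283.39) / 206 = 1.87 / 206 = 0.009078
Darcy flux q = K·i = 68.0 × 0.009078 = 0.6173 m/d
Seepage velocity v = q / n = 0.6173 / 0.29 = 2.129 m/d
t = L / v = 214 / 2.129 = 100.5 d

101 days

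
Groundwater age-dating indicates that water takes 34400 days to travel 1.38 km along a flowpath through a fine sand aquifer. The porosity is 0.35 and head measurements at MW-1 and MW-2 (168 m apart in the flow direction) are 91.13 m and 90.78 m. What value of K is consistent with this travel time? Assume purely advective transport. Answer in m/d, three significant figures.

6.74 m/d

Hydraulic gradient i = (91.13 − 90.78) / 168 = 0.35 / 168 = 0.002083
L = 1.38 km = 1380 m
v = L / t = 1380 / 34400 = 0.04012 m/d
K = v · n / i = 0.04012 × 0.35 / 0.002083 = 6.74 m/d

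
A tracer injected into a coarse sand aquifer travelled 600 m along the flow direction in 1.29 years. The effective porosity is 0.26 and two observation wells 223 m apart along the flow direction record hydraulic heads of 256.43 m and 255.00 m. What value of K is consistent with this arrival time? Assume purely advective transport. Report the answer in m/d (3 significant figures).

Hydraulic gradient i = (256.43 − 255.00) / 223 = 1.43 / 223 = 0.006413
t = 1.29 years = 470.9 d
v = L / t = 600 / 470.9 = 1.274 m/d
K = v · n / i = 1.274 × 0.26 / 0.006413 = 51.7 m/d

51.7 m/d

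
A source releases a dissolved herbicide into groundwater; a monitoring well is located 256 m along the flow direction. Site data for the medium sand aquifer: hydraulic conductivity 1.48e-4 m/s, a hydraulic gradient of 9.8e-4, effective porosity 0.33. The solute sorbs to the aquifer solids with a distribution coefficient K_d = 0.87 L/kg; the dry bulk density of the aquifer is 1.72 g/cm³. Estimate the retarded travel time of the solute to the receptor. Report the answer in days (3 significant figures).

37300 days

K = 1.48e-4 m/s × 86400 s/d = 12.79 m/d
Specific discharge q = 12.79 × 9.8e-4 = 0.01253 m/d
v_s = q/n_e = 0.01253/0.33 = 0.03797 m/d
Retardation R = 1 + ρ_b·K_d/n = 1 + 1.72×0.87/0.33 = 5.535
Contaminant velocity v_c = v/R = 0.03797/5.535 = 0.006861 m/d
t = L/v_c = 256/0.006861 = 37310 d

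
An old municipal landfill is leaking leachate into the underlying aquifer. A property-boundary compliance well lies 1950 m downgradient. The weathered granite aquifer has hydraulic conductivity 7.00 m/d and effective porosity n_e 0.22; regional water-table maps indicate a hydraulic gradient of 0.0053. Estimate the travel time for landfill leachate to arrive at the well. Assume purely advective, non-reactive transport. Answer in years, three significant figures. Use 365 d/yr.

31.7 years

q = Ki = 7.00 × 0.0053 = 0.03710 m/d
Average linear velocity = 0.03710 / 0.22 = 0.1686 m/d
t = L / v = 1950 / 0.1686 = 11560 d
   = 11560 / 365 = 31.7 yr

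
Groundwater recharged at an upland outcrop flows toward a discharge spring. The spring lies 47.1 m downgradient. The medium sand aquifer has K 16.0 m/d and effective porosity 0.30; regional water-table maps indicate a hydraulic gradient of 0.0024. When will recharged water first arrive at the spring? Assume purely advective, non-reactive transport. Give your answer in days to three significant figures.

368 days

q = Ki = 16.0 × 0.0024 = 0.03840 m/d
v = Ki/n = 16.0·0.0024/0.30 = 0.1280 m/d
t = L / v = 47.1 / 0.1280 = 368.0 d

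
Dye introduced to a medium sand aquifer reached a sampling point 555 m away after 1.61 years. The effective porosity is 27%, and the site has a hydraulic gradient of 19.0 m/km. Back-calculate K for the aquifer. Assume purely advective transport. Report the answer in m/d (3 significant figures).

t = 1.61 years = 587.7 d
v = L / t = 555 / 587.7 = 0.9444 m/d
K = v · n / i = 0.9444 × 0.27 / 0.019 = 13.4 m/d

13.4 m/d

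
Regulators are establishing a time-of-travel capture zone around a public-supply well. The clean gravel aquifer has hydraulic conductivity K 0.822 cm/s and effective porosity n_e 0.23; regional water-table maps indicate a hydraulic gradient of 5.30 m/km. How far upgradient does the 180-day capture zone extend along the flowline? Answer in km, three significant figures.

2.95 km

K = 0.822 cm/s × 864 = 710.2 m/d
q = Ki = 710.2 × 0.0053 = 3.764 m/d
Seepage velocity v = q / n = 3.764 / 0.23 = 16.37 m/d
L = v × T = 16.37 × 180 = 2946 m
   = 2.95 km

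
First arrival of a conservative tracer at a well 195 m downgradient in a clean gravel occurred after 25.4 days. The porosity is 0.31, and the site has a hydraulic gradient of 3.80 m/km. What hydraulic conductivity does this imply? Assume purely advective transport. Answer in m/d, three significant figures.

v = L / t = 195 / 25.4 = 7.677 m/d
K = v · n / i = 7.677 × 0.31 / 0.0038 = 626 m/d

626 m/d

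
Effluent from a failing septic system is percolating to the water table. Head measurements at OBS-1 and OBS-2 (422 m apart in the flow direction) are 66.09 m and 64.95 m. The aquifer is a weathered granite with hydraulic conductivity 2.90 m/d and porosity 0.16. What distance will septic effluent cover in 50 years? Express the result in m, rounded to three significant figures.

Hydraulic gradient i = (66.09 − 64.95) / 422 = 1.14 / 422 = 0.002701
Specific discharge q = 2.90 × 0.002701 = 0.007834 m/d
v_s = q/n_e = 0.007834/0.16 = 0.04896 m/d
T = 50 yr × 365 = 18250 d
L = v × T = 0.04896 × 18250 = 893.6 m

894 m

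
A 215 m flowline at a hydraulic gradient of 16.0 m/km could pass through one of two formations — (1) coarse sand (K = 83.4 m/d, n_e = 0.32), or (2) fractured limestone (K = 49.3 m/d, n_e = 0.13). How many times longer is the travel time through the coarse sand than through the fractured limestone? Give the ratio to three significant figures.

Unit 1 (coarse sand): v = 83.4×0.016/0.32 = 4.170 m/d, t = 215/4.170 = 51.56 d
Unit 2 (fractured limestone): v = 49.3×0.016/0.13 = 6.068 m/d, t = 215/6.068 = 35.43 d
t(coarse sand) / t(fractured limestone) = 51.56/35.43 = 1.46

1.46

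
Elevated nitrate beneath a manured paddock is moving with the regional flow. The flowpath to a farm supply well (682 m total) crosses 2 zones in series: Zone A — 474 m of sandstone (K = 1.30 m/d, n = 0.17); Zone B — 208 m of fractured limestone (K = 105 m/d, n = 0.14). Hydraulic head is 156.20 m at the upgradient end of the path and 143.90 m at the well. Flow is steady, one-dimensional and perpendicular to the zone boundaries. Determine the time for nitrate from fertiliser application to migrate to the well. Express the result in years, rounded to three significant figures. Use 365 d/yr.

Total head drop ΔH = 156.20 − 143.90 = 12.30 m
Continuity: the same q passes through each zone, so ΔH = q·Σ(L_j/K_j) — the zones act as resistances in series.
Σ(L/K) = 474/1.30 + 208/105 = 364.6 + 1.981 = 366.6 d
q = ΔH / Σ(L/K) = 12.30 / 366.6 = 0.03355 m/d (same in every zone)
Zone A: v = q/n = 0.03355/0.17 = 0.1974 m/d → t_A = 474/0.1974 = 2402 d
Zone B: v = q/n = 0.03355/0.14 = 0.2397 m/d → t_B = 208/0.2397 = 867.9 d
Total t = 2402 + 867.9 = 3270 d
   = 3270 / 365 = 8.96 yr

8.96 years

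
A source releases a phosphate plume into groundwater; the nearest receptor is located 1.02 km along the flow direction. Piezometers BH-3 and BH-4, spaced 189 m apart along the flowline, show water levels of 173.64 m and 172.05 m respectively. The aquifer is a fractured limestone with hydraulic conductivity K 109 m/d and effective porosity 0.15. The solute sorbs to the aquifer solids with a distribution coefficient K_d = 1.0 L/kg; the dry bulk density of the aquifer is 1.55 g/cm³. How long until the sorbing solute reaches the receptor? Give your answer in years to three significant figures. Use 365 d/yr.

5.18 years

Hydraulic gradient i = (173.64 − 172.05) / 189 = 1.59 / 189 = 0.008413
Specific discharge q = 109 × 0.008413 = 0.9170 m/d
Seepage velocity v = q / n = 0.9170 / 0.15 = 6.113 m/d
Retardation R = 1 + ρ_b·K_d/n = 1 + 1.55×1.0/0.15 = 11.33
Contaminant velocity v_c = v/R = 6.113/11.33 = 0.5394 m/d
L = 1.02 km = 1020 m
t = L/v_c = 1020/0.5394 = 1891 d
   = 1891/365 = 5.18 yr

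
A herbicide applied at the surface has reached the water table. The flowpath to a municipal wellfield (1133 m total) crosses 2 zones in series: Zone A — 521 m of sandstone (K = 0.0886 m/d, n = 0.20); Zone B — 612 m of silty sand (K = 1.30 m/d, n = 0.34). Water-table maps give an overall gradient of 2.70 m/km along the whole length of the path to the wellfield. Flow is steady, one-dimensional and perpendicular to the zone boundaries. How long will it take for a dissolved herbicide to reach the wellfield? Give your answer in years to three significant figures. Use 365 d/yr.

1780 years

For zones in series the flux q is common to all zones; the equivalent conductivity is the harmonic (thickness-weighted) mean, K_eq = L_total / Σ(L_j/K_j).
Σ(L/K) = 521/0.0886 + 612/1.30 = 5880 + 470.8 = 6351 d
K_eq = L_total / Σ(L/K) = 1133 / 6351 = 0.1784 m/d
q = K_eq · i = 0.1784 × 0.0027 = 4.817e-4 m/d (same in every zone)
Zone A: v = q/n = 4.817e-4/0.20 = 0.002408 m/d → t_A = 521/0.002408 = 216300 d
Zone B: v = q/n = 4.817e-4/0.34 = 0.001417 m/d → t_B = 612/0.001417 = 432000 d
Total t = 216300 + 432000 = 648300 d
   = 648300 / 365 = 1780 yr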